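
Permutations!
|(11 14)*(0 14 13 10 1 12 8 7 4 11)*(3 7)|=|(0 14)(1 12 8 3 7 4 11 13 10)|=18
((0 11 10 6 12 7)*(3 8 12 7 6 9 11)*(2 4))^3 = ((0 3 8 12 6 7)(2 4)(9 11 10))^3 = (0 12)(2 4)(3 6)(7 8)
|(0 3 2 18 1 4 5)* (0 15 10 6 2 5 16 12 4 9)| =|(0 3 5 15 10 6 2 18 1 9)(4 16 12)| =30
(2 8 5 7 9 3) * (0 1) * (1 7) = (0 7 9 3 2 8 5 1) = [7, 0, 8, 2, 4, 1, 6, 9, 5, 3]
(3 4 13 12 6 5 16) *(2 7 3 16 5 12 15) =(16)(2 7 3 4 13 15)(6 12) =[0, 1, 7, 4, 13, 5, 12, 3, 8, 9, 10, 11, 6, 15, 14, 2, 16]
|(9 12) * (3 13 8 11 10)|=10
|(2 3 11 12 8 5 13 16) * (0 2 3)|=14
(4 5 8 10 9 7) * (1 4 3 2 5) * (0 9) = (0 9 7 3 2 5 8 10)(1 4) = [9, 4, 5, 2, 1, 8, 6, 3, 10, 7, 0]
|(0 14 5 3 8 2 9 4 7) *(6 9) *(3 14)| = |(0 3 8 2 6 9 4 7)(5 14)| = 8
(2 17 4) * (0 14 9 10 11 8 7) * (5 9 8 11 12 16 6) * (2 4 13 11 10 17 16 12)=(0 14 8 7)(2 16 6 5 9 17 13 11 10)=[14, 1, 16, 3, 4, 9, 5, 0, 7, 17, 2, 10, 12, 11, 8, 15, 6, 13]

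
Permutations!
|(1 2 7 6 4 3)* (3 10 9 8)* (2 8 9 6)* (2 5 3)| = 6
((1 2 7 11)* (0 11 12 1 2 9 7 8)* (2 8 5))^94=(0 11 8)(1 7)(9 12)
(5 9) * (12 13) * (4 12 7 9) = (4 12 13 7 9 5) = [0, 1, 2, 3, 12, 4, 6, 9, 8, 5, 10, 11, 13, 7]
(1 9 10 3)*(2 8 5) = (1 9 10 3)(2 8 5) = [0, 9, 8, 1, 4, 2, 6, 7, 5, 10, 3]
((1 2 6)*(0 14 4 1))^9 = ((0 14 4 1 2 6))^9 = (0 1)(2 14)(4 6)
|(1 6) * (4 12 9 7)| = |(1 6)(4 12 9 7)| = 4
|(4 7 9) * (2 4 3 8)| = |(2 4 7 9 3 8)| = 6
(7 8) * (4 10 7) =(4 10 7 8) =[0, 1, 2, 3, 10, 5, 6, 8, 4, 9, 7]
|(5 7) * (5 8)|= |(5 7 8)|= 3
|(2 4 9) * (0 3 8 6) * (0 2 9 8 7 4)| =7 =|(9)(0 3 7 4 8 6 2)|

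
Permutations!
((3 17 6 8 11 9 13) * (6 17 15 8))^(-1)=(17)(3 13 9 11 8 15)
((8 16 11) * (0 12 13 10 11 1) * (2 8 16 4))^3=(0 10 1 13 16 12 11)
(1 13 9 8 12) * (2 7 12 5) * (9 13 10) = (13)(1 10 9 8 5 2 7 12) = [0, 10, 7, 3, 4, 2, 6, 12, 5, 8, 9, 11, 1, 13]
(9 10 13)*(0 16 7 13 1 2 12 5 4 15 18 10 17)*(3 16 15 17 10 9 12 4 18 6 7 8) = (0 15 6 7 13 12 5 18 9 10 1 2 4 17)(3 16 8) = [15, 2, 4, 16, 17, 18, 7, 13, 3, 10, 1, 11, 5, 12, 14, 6, 8, 0, 9]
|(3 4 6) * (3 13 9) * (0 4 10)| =7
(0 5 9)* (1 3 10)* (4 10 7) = [5, 3, 2, 7, 10, 9, 6, 4, 8, 0, 1] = (0 5 9)(1 3 7 4 10)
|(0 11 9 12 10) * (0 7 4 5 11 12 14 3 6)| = |(0 12 10 7 4 5 11 9 14 3 6)| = 11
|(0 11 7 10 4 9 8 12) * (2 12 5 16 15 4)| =|(0 11 7 10 2 12)(4 9 8 5 16 15)| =6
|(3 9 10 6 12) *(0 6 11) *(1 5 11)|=9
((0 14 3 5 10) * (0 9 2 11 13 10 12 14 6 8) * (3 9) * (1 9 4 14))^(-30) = (14)(1 3 11)(2 12 10)(5 13 9)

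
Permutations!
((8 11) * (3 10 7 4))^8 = (11)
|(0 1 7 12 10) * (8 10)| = 6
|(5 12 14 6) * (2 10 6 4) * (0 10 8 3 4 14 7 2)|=10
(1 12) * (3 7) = (1 12)(3 7) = [0, 12, 2, 7, 4, 5, 6, 3, 8, 9, 10, 11, 1]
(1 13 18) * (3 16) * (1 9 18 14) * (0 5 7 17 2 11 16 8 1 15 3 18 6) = (0 5 7 17 2 11 16 18 9 6)(1 13 14 15 3 8) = [5, 13, 11, 8, 4, 7, 0, 17, 1, 6, 10, 16, 12, 14, 15, 3, 18, 2, 9]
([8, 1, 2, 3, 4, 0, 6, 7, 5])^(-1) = [5, 1, 2, 3, 4, 8, 6, 7, 0]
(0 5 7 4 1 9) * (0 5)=(1 9 5 7 4)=[0, 9, 2, 3, 1, 7, 6, 4, 8, 5]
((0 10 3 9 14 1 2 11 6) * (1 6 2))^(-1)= (0 6 14 9 3 10)(2 11)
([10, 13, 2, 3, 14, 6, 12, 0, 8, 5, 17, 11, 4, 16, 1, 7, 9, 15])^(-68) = [17, 5, 2, 3, 16, 14, 1, 10, 8, 4, 15, 11, 13, 6, 9, 0, 12, 7]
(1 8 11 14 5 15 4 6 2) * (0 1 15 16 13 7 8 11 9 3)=(0 1 11 14 5 16 13 7 8 9 3)(2 15 4 6)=[1, 11, 15, 0, 6, 16, 2, 8, 9, 3, 10, 14, 12, 7, 5, 4, 13]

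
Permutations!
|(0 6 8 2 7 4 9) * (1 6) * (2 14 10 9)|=21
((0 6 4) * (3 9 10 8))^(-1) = (0 4 6)(3 8 10 9)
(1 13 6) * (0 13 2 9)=(0 13 6 1 2 9)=[13, 2, 9, 3, 4, 5, 1, 7, 8, 0, 10, 11, 12, 6]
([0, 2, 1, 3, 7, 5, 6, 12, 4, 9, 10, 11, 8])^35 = (1 2)(4 8 12 7)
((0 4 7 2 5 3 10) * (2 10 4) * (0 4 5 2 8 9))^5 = ((0 8 9)(3 5)(4 7 10))^5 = (0 9 8)(3 5)(4 10 7)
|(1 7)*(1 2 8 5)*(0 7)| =|(0 7 2 8 5 1)| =6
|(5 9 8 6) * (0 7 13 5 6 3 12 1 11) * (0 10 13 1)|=|(0 7 1 11 10 13 5 9 8 3 12)|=11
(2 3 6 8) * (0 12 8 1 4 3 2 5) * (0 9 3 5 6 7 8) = (0 12)(1 4 5 9 3 7 8 6) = [12, 4, 2, 7, 5, 9, 1, 8, 6, 3, 10, 11, 0]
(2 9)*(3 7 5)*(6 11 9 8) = (2 8 6 11 9)(3 7 5) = [0, 1, 8, 7, 4, 3, 11, 5, 6, 2, 10, 9]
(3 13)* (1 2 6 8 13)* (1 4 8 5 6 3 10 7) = (1 2 3 4 8 13 10 7)(5 6) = [0, 2, 3, 4, 8, 6, 5, 1, 13, 9, 7, 11, 12, 10]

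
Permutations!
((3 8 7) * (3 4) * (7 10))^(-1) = ((3 8 10 7 4))^(-1) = (3 4 7 10 8)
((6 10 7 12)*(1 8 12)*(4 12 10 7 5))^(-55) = (1 8 10 5 4 12 6 7)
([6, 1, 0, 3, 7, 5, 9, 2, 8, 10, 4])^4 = (0 4 6 7 9 2 10)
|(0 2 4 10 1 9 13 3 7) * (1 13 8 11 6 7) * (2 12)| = 13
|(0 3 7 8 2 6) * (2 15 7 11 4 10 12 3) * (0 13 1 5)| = |(0 2 6 13 1 5)(3 11 4 10 12)(7 8 15)| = 30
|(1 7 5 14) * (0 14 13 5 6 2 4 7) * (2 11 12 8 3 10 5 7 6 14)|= 14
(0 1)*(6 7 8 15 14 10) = [1, 0, 2, 3, 4, 5, 7, 8, 15, 9, 6, 11, 12, 13, 10, 14] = (0 1)(6 7 8 15 14 10)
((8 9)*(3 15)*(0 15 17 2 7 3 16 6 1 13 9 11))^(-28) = ((0 15 16 6 1 13 9 8 11)(2 7 3 17))^(-28) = (17)(0 11 8 9 13 1 6 16 15)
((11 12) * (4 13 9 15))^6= (4 9)(13 15)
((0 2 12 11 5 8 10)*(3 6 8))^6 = ((0 2 12 11 5 3 6 8 10))^6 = (0 6 11)(2 8 5)(3 12 10)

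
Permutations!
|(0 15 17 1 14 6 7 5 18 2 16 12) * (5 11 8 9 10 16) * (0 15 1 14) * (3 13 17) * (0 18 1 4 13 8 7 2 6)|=70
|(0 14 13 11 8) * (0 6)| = 6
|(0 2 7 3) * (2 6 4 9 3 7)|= 5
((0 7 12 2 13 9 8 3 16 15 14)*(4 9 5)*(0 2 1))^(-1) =(0 1 12 7)(2 14 15 16 3 8 9 4 5 13)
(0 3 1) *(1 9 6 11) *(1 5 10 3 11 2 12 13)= (0 11 5 10 3 9 6 2 12 13 1)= [11, 0, 12, 9, 4, 10, 2, 7, 8, 6, 3, 5, 13, 1]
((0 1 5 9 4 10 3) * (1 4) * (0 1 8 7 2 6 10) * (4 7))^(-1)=(0 4 8 9 5 1 3 10 6 2 7)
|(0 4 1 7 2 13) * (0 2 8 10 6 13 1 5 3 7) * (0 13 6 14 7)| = 12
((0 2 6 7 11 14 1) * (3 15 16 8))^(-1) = (0 1 14 11 7 6 2)(3 8 16 15)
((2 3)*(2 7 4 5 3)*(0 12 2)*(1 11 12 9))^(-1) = ((0 9 1 11 12 2)(3 7 4 5))^(-1) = (0 2 12 11 1 9)(3 5 4 7)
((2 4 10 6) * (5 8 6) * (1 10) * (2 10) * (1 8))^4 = ((1 2 4 8 6 10 5))^4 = (1 6 2 10 4 5 8)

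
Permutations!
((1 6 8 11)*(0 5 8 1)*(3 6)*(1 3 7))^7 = ((0 5 8 11)(1 7)(3 6))^7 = (0 11 8 5)(1 7)(3 6)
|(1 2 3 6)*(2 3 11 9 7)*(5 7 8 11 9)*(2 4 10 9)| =21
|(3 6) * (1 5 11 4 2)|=10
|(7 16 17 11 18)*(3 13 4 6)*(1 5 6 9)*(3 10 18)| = |(1 5 6 10 18 7 16 17 11 3 13 4 9)| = 13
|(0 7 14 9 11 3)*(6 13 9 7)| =6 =|(0 6 13 9 11 3)(7 14)|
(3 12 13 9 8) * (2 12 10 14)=(2 12 13 9 8 3 10 14)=[0, 1, 12, 10, 4, 5, 6, 7, 3, 8, 14, 11, 13, 9, 2]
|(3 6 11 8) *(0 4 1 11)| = |(0 4 1 11 8 3 6)| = 7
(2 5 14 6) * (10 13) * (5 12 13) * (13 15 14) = (2 12 15 14 6)(5 13 10) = [0, 1, 12, 3, 4, 13, 2, 7, 8, 9, 5, 11, 15, 10, 6, 14]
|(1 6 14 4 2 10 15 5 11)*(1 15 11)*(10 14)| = |(1 6 10 11 15 5)(2 14 4)| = 6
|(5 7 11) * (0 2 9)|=3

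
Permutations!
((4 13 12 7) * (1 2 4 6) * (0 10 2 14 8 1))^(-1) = ((0 10 2 4 13 12 7 6)(1 14 8))^(-1) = (0 6 7 12 13 4 2 10)(1 8 14)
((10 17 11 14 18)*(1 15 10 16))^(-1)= ((1 15 10 17 11 14 18 16))^(-1)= (1 16 18 14 11 17 10 15)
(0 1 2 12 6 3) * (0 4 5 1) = (1 2 12 6 3 4 5) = [0, 2, 12, 4, 5, 1, 3, 7, 8, 9, 10, 11, 6]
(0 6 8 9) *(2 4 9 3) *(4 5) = (0 6 8 3 2 5 4 9) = [6, 1, 5, 2, 9, 4, 8, 7, 3, 0]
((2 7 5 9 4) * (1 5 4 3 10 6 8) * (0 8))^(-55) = (0 8 1 5 9 3 10 6)(2 4 7)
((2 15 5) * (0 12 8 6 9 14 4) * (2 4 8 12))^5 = ((0 2 15 5 4)(6 9 14 8))^5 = (15)(6 9 14 8)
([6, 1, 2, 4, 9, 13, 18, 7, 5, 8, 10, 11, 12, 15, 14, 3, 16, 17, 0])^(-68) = [6, 1, 2, 9, 8, 15, 18, 7, 13, 5, 10, 11, 12, 3, 14, 4, 16, 17, 0]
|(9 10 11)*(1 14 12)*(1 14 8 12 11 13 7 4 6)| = 11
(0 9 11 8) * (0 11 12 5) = (0 9 12 5)(8 11) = [9, 1, 2, 3, 4, 0, 6, 7, 11, 12, 10, 8, 5]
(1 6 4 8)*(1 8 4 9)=(1 6 9)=[0, 6, 2, 3, 4, 5, 9, 7, 8, 1]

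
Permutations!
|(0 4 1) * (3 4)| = 4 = |(0 3 4 1)|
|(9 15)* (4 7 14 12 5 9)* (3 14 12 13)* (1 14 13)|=|(1 14)(3 13)(4 7 12 5 9 15)|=6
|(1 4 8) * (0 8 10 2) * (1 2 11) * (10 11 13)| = |(0 8 2)(1 4 11)(10 13)| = 6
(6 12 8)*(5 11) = [0, 1, 2, 3, 4, 11, 12, 7, 6, 9, 10, 5, 8] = (5 11)(6 12 8)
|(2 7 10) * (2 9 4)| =5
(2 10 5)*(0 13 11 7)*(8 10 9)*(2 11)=[13, 1, 9, 3, 4, 11, 6, 0, 10, 8, 5, 7, 12, 2]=(0 13 2 9 8 10 5 11 7)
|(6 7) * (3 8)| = |(3 8)(6 7)| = 2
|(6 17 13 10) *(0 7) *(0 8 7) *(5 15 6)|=|(5 15 6 17 13 10)(7 8)|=6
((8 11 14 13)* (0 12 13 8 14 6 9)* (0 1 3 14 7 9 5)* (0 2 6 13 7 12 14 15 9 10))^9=(0 14 8 11 13 12 7 10)(1 3 15 9)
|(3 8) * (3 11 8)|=|(8 11)|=2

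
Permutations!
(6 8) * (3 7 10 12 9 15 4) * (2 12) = (2 12 9 15 4 3 7 10)(6 8) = [0, 1, 12, 7, 3, 5, 8, 10, 6, 15, 2, 11, 9, 13, 14, 4]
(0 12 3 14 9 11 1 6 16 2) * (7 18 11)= [12, 6, 0, 14, 4, 5, 16, 18, 8, 7, 10, 1, 3, 13, 9, 15, 2, 17, 11]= (0 12 3 14 9 7 18 11 1 6 16 2)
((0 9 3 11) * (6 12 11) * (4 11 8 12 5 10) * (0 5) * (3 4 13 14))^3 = ((0 9 4 11 5 10 13 14 3 6)(8 12))^3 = (0 11 13 6 4 10 3 9 5 14)(8 12)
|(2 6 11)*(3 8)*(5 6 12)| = |(2 12 5 6 11)(3 8)| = 10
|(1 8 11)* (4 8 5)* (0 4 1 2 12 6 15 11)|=30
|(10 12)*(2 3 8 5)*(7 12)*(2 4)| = 15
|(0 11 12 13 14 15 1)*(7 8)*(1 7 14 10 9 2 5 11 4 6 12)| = 44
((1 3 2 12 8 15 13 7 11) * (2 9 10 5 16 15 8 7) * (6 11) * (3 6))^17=(1 11 6)(2 16 9 12 15 10 7 13 5 3)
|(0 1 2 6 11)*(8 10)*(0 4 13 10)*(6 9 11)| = |(0 1 2 9 11 4 13 10 8)| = 9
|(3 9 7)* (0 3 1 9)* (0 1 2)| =|(0 3 1 9 7 2)| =6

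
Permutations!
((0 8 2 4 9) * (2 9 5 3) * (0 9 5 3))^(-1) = ((9)(0 8 5)(2 4 3))^(-1) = (9)(0 5 8)(2 3 4)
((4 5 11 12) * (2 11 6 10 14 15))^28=((2 11 12 4 5 6 10 14 15))^28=(2 11 12 4 5 6 10 14 15)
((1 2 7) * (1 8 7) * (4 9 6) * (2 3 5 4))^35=(9)(7 8)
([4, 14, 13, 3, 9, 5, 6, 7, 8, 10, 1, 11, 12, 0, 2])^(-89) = [13, 10, 14, 3, 0, 5, 6, 7, 8, 4, 9, 11, 12, 2, 1]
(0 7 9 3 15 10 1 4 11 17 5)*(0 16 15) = (0 7 9 3)(1 4 11 17 5 16 15 10) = [7, 4, 2, 0, 11, 16, 6, 9, 8, 3, 1, 17, 12, 13, 14, 10, 15, 5]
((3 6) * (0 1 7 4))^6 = (0 7)(1 4)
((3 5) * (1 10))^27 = ((1 10)(3 5))^27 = (1 10)(3 5)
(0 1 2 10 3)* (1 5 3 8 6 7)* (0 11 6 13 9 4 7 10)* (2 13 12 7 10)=[5, 13, 0, 11, 10, 3, 2, 1, 12, 4, 8, 6, 7, 9]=(0 5 3 11 6 2)(1 13 9 4 10 8 12 7)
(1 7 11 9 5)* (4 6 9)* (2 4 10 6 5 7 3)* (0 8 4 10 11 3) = (11)(0 8 4 5 1)(2 10 6 9 7 3) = [8, 0, 10, 2, 5, 1, 9, 3, 4, 7, 6, 11]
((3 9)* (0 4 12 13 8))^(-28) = ((0 4 12 13 8)(3 9))^(-28) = (0 12 8 4 13)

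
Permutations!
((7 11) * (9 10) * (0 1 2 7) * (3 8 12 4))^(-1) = (0 11 7 2 1)(3 4 12 8)(9 10)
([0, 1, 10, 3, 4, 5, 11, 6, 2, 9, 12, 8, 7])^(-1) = (2 8 11 6 7 12 10)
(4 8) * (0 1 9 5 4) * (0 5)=(0 1 9)(4 8 5)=[1, 9, 2, 3, 8, 4, 6, 7, 5, 0]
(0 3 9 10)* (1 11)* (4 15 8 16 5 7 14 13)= (0 3 9 10)(1 11)(4 15 8 16 5 7 14 13)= [3, 11, 2, 9, 15, 7, 6, 14, 16, 10, 0, 1, 12, 4, 13, 8, 5]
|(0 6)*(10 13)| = |(0 6)(10 13)| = 2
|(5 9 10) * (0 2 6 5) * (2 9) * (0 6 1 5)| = 12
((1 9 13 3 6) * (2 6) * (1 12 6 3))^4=(1 9 13)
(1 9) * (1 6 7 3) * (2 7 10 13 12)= (1 9 6 10 13 12 2 7 3)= [0, 9, 7, 1, 4, 5, 10, 3, 8, 6, 13, 11, 2, 12]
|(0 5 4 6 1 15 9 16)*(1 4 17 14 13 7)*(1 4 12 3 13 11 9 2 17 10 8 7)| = 18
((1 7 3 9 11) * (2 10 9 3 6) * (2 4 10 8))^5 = ((1 7 6 4 10 9 11)(2 8))^5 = (1 9 4 7 11 10 6)(2 8)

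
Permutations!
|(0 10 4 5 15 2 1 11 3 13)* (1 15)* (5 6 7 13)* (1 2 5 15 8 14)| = 24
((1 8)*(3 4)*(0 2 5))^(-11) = ((0 2 5)(1 8)(3 4))^(-11) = (0 2 5)(1 8)(3 4)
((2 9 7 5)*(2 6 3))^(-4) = (2 7 6)(3 9 5) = ((2 9 7 5 6 3))^(-4)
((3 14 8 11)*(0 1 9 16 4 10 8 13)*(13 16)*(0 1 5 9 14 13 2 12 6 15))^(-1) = (0 15 6 12 2 9 5)(1 13 3 11 8 10 4 16 14)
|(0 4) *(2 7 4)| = 4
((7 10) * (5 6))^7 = (5 6)(7 10)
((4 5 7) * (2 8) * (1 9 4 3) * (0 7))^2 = ((0 7 3 1 9 4 5)(2 8))^2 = (0 3 9 5 7 1 4)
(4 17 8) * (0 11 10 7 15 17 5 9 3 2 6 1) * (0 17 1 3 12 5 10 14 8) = [11, 17, 6, 2, 10, 9, 3, 15, 4, 12, 7, 14, 5, 13, 8, 1, 16, 0] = (0 11 14 8 4 10 7 15 1 17)(2 6 3)(5 9 12)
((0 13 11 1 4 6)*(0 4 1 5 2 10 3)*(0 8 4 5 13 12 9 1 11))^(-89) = ((0 12 9 1 11 13)(2 10 3 8 4 6 5))^(-89) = (0 12 9 1 11 13)(2 3 4 5 10 8 6)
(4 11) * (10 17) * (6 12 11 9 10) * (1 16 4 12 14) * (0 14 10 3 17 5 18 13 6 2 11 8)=(0 14 1 16 4 9 3 17 2 11 12 8)(5 18 13 6 10)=[14, 16, 11, 17, 9, 18, 10, 7, 0, 3, 5, 12, 8, 6, 1, 15, 4, 2, 13]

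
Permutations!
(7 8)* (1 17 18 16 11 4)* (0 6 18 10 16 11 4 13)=(0 6 18 11 13)(1 17 10 16 4)(7 8)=[6, 17, 2, 3, 1, 5, 18, 8, 7, 9, 16, 13, 12, 0, 14, 15, 4, 10, 11]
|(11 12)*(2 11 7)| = |(2 11 12 7)| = 4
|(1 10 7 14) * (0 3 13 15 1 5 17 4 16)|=|(0 3 13 15 1 10 7 14 5 17 4 16)|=12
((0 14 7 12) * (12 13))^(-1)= (0 12 13 7 14)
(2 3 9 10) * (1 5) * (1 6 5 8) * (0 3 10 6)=(0 3 9 6 5)(1 8)(2 10)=[3, 8, 10, 9, 4, 0, 5, 7, 1, 6, 2]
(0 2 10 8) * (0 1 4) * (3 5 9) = (0 2 10 8 1 4)(3 5 9) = [2, 4, 10, 5, 0, 9, 6, 7, 1, 3, 8]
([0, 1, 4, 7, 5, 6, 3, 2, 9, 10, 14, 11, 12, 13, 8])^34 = [0, 1, 3, 5, 7, 2, 4, 6, 10, 14, 8, 11, 12, 13, 9]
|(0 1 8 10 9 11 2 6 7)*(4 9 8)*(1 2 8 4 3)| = |(0 2 6 7)(1 3)(4 9 11 8 10)| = 20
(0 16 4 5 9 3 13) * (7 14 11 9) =(0 16 4 5 7 14 11 9 3 13) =[16, 1, 2, 13, 5, 7, 6, 14, 8, 3, 10, 9, 12, 0, 11, 15, 4]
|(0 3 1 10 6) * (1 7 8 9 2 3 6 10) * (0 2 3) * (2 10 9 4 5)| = |(0 6 10 9 3 7 8 4 5 2)| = 10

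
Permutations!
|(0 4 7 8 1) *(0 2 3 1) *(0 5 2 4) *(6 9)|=|(1 4 7 8 5 2 3)(6 9)|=14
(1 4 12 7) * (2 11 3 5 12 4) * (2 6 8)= (1 6 8 2 11 3 5 12 7)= [0, 6, 11, 5, 4, 12, 8, 1, 2, 9, 10, 3, 7]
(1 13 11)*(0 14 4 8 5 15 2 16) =[14, 13, 16, 3, 8, 15, 6, 7, 5, 9, 10, 1, 12, 11, 4, 2, 0] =(0 14 4 8 5 15 2 16)(1 13 11)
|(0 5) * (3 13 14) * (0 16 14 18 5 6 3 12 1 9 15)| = 12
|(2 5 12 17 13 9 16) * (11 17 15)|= |(2 5 12 15 11 17 13 9 16)|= 9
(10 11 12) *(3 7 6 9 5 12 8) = (3 7 6 9 5 12 10 11 8) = [0, 1, 2, 7, 4, 12, 9, 6, 3, 5, 11, 8, 10]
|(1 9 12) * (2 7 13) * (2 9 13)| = 4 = |(1 13 9 12)(2 7)|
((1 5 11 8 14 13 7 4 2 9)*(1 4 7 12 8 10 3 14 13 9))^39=((1 5 11 10 3 14 9 4 2)(8 13 12))^39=(1 10 9)(2 11 14)(3 4 5)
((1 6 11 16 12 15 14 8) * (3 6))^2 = ((1 3 6 11 16 12 15 14 8))^2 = (1 6 16 15 8 3 11 12 14)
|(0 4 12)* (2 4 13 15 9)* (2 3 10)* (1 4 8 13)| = 28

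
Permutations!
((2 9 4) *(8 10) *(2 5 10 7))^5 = (2 8 5 9 7 10 4)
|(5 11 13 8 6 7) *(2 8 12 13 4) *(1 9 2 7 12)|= 28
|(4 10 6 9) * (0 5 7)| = 12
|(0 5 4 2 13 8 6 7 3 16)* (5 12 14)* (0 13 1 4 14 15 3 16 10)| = 30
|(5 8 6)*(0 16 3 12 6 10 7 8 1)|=|(0 16 3 12 6 5 1)(7 8 10)|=21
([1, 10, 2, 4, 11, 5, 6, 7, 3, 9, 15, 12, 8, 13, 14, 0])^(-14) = (0 10)(1 15)(3 4 11 12 8)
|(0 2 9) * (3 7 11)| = 3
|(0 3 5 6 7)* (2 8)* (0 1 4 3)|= 6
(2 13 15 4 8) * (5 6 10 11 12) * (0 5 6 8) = [5, 1, 13, 3, 0, 8, 10, 7, 2, 9, 11, 12, 6, 15, 14, 4] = (0 5 8 2 13 15 4)(6 10 11 12)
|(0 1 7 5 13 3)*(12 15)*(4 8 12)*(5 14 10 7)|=60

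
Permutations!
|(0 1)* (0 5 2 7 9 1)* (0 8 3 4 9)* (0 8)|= 8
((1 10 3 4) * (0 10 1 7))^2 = ((0 10 3 4 7))^2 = (0 3 7 10 4)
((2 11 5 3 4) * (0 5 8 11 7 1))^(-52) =(11)(0 2 5 7 3 1 4)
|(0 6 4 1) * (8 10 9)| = |(0 6 4 1)(8 10 9)| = 12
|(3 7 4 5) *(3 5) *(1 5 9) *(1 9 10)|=3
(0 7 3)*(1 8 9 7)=(0 1 8 9 7 3)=[1, 8, 2, 0, 4, 5, 6, 3, 9, 7]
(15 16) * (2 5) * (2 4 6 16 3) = [0, 1, 5, 2, 6, 4, 16, 7, 8, 9, 10, 11, 12, 13, 14, 3, 15] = (2 5 4 6 16 15 3)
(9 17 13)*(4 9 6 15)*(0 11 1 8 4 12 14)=(0 11 1 8 4 9 17 13 6 15 12 14)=[11, 8, 2, 3, 9, 5, 15, 7, 4, 17, 10, 1, 14, 6, 0, 12, 16, 13]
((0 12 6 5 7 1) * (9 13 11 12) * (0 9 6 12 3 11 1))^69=((0 6 5 7)(1 9 13)(3 11))^69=(13)(0 6 5 7)(3 11)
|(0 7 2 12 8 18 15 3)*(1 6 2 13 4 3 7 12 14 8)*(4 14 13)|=13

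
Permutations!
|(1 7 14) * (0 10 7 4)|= |(0 10 7 14 1 4)|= 6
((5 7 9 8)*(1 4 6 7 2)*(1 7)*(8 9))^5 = (9)(1 6 4)(2 7 8 5)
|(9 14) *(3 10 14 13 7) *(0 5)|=6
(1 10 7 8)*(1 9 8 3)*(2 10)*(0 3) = (0 3 1 2 10 7)(8 9) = [3, 2, 10, 1, 4, 5, 6, 0, 9, 8, 7]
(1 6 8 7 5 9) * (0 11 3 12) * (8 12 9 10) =(0 11 3 9 1 6 12)(5 10 8 7) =[11, 6, 2, 9, 4, 10, 12, 5, 7, 1, 8, 3, 0]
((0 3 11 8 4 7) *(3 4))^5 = (0 7 4)(3 8 11)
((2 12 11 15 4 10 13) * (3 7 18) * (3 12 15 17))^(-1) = ((2 15 4 10 13)(3 7 18 12 11 17))^(-1) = (2 13 10 4 15)(3 17 11 12 18 7)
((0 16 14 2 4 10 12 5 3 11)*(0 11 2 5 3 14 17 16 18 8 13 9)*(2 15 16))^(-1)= (0 9 13 8 18)(2 17 16 15 3 12 10 4)(5 14)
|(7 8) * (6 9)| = |(6 9)(7 8)| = 2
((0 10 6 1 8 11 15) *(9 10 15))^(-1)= ((0 15)(1 8 11 9 10 6))^(-1)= (0 15)(1 6 10 9 11 8)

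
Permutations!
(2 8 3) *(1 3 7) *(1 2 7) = [0, 3, 8, 7, 4, 5, 6, 2, 1] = (1 3 7 2 8)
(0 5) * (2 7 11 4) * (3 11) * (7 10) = (0 5)(2 10 7 3 11 4) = [5, 1, 10, 11, 2, 0, 6, 3, 8, 9, 7, 4]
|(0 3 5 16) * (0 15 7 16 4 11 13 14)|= 21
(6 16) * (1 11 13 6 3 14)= (1 11 13 6 16 3 14)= [0, 11, 2, 14, 4, 5, 16, 7, 8, 9, 10, 13, 12, 6, 1, 15, 3]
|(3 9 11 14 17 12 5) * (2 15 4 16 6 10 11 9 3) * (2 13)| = 12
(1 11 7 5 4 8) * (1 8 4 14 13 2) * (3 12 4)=(1 11 7 5 14 13 2)(3 12 4)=[0, 11, 1, 12, 3, 14, 6, 5, 8, 9, 10, 7, 4, 2, 13]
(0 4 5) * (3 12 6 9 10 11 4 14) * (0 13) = (0 14 3 12 6 9 10 11 4 5 13) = [14, 1, 2, 12, 5, 13, 9, 7, 8, 10, 11, 4, 6, 0, 3]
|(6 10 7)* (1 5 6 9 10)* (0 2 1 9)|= 8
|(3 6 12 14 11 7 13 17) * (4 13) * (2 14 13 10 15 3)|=|(2 14 11 7 4 10 15 3 6 12 13 17)|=12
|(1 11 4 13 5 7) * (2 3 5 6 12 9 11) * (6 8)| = |(1 2 3 5 7)(4 13 8 6 12 9 11)| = 35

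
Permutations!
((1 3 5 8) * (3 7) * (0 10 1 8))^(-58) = (0 1 3)(5 10 7)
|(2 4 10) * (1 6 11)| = |(1 6 11)(2 4 10)| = 3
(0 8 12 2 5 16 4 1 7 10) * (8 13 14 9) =(0 13 14 9 8 12 2 5 16 4 1 7 10) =[13, 7, 5, 3, 1, 16, 6, 10, 12, 8, 0, 11, 2, 14, 9, 15, 4]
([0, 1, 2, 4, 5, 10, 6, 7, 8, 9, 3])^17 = [0, 1, 2, 4, 5, 10, 6, 7, 8, 9, 3]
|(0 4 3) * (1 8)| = 6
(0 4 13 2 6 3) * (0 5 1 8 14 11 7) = [4, 8, 6, 5, 13, 1, 3, 0, 14, 9, 10, 7, 12, 2, 11] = (0 4 13 2 6 3 5 1 8 14 11 7)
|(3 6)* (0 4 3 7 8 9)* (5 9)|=|(0 4 3 6 7 8 5 9)|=8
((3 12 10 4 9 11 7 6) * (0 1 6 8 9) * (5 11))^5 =(0 10 3 1 4 12 6)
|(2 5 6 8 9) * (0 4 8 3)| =8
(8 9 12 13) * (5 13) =(5 13 8 9 12) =[0, 1, 2, 3, 4, 13, 6, 7, 9, 12, 10, 11, 5, 8]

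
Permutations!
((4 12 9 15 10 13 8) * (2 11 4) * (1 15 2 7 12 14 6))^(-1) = (1 6 14 4 11 2 9 12 7 8 13 10 15)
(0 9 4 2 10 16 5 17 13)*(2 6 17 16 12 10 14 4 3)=(0 9 3 2 14 4 6 17 13)(5 16)(10 12)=[9, 1, 14, 2, 6, 16, 17, 7, 8, 3, 12, 11, 10, 0, 4, 15, 5, 13]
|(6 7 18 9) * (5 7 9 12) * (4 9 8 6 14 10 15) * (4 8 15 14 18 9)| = |(5 7 9 18 12)(6 15 8)(10 14)| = 30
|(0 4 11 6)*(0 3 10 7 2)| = 8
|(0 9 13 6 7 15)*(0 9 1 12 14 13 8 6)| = |(0 1 12 14 13)(6 7 15 9 8)| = 5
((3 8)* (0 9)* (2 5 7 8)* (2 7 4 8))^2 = ((0 9)(2 5 4 8 3 7))^2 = (9)(2 4 3)(5 8 7)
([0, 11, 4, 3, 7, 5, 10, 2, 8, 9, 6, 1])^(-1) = (1 11)(2 7 4)(6 10)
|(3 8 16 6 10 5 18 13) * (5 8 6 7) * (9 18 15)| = 11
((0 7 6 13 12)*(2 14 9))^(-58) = ((0 7 6 13 12)(2 14 9))^(-58) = (0 6 12 7 13)(2 9 14)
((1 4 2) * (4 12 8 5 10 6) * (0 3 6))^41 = (0 3 6 4 2 1 12 8 5 10)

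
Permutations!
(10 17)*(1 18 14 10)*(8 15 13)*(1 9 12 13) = (1 18 14 10 17 9 12 13 8 15) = [0, 18, 2, 3, 4, 5, 6, 7, 15, 12, 17, 11, 13, 8, 10, 1, 16, 9, 14]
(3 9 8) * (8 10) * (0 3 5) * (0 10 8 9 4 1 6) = (0 3 4 1 6)(5 10 9 8) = [3, 6, 2, 4, 1, 10, 0, 7, 5, 8, 9]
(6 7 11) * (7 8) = (6 8 7 11) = [0, 1, 2, 3, 4, 5, 8, 11, 7, 9, 10, 6]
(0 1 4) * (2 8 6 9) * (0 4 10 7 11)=(0 1 10 7 11)(2 8 6 9)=[1, 10, 8, 3, 4, 5, 9, 11, 6, 2, 7, 0]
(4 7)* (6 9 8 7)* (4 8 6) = (6 9)(7 8) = [0, 1, 2, 3, 4, 5, 9, 8, 7, 6]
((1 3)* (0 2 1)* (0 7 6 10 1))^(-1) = (0 2)(1 10 6 7 3)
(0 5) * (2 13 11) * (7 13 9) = (0 5)(2 9 7 13 11) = [5, 1, 9, 3, 4, 0, 6, 13, 8, 7, 10, 2, 12, 11]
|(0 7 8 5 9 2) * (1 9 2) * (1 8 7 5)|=|(0 5 2)(1 9 8)|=3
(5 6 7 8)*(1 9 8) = [0, 9, 2, 3, 4, 6, 7, 1, 5, 8] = (1 9 8 5 6 7)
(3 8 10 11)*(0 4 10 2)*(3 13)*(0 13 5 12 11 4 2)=(0 2 13 3 8)(4 10)(5 12 11)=[2, 1, 13, 8, 10, 12, 6, 7, 0, 9, 4, 5, 11, 3]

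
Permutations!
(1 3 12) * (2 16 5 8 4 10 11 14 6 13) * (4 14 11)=(1 3 12)(2 16 5 8 14 6 13)(4 10)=[0, 3, 16, 12, 10, 8, 13, 7, 14, 9, 4, 11, 1, 2, 6, 15, 5]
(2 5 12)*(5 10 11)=(2 10 11 5 12)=[0, 1, 10, 3, 4, 12, 6, 7, 8, 9, 11, 5, 2]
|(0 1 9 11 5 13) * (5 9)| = |(0 1 5 13)(9 11)| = 4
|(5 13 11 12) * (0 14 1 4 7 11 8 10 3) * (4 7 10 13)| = 10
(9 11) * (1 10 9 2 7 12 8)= [0, 10, 7, 3, 4, 5, 6, 12, 1, 11, 9, 2, 8]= (1 10 9 11 2 7 12 8)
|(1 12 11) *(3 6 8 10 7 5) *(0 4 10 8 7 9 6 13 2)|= |(0 4 10 9 6 7 5 3 13 2)(1 12 11)|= 30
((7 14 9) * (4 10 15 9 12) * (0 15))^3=(0 7 4 15 14 10 9 12)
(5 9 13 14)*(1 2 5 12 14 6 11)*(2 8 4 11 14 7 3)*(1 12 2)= (1 8 4 11 12 7 3)(2 5 9 13 6 14)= [0, 8, 5, 1, 11, 9, 14, 3, 4, 13, 10, 12, 7, 6, 2]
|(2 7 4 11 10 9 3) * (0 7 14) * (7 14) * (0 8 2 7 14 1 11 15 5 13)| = |(0 1 11 10 9 3 7 4 15 5 13)(2 14 8)| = 33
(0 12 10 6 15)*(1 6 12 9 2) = [9, 6, 1, 3, 4, 5, 15, 7, 8, 2, 12, 11, 10, 13, 14, 0] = (0 9 2 1 6 15)(10 12)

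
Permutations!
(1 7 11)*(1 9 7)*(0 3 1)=(0 3 1)(7 11 9)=[3, 0, 2, 1, 4, 5, 6, 11, 8, 7, 10, 9]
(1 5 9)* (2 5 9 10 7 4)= [0, 9, 5, 3, 2, 10, 6, 4, 8, 1, 7]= (1 9)(2 5 10 7 4)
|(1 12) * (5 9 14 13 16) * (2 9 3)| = 14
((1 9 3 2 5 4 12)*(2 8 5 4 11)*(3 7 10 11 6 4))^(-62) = ((1 9 7 10 11 2 3 8 5 6 4 12))^(-62) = (1 4 5 3 11 7)(2 10 9 12 6 8)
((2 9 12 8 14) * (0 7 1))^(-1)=((0 7 1)(2 9 12 8 14))^(-1)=(0 1 7)(2 14 8 12 9)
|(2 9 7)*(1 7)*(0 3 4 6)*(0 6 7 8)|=8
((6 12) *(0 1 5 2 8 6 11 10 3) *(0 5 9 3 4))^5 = (0 2 10 3 12 1 8 4 5 11 9 6)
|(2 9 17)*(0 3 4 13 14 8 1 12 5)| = 9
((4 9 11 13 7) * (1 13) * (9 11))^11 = ((1 13 7 4 11))^11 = (1 13 7 4 11)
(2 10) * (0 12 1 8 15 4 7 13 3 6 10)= (0 12 1 8 15 4 7 13 3 6 10 2)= [12, 8, 0, 6, 7, 5, 10, 13, 15, 9, 2, 11, 1, 3, 14, 4]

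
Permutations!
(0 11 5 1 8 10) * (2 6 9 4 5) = (0 11 2 6 9 4 5 1 8 10) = [11, 8, 6, 3, 5, 1, 9, 7, 10, 4, 0, 2]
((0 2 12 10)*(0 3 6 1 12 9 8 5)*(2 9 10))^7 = ((0 9 8 5)(1 12 2 10 3 6))^7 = (0 5 8 9)(1 12 2 10 3 6)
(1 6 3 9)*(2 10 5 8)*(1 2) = (1 6 3 9 2 10 5 8) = [0, 6, 10, 9, 4, 8, 3, 7, 1, 2, 5]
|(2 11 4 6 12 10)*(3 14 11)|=|(2 3 14 11 4 6 12 10)|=8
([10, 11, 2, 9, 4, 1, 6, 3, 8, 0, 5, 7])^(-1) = [9, 5, 2, 7, 4, 10, 6, 11, 8, 3, 0, 1]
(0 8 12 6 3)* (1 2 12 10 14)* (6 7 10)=[8, 2, 12, 0, 4, 5, 3, 10, 6, 9, 14, 11, 7, 13, 1]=(0 8 6 3)(1 2 12 7 10 14)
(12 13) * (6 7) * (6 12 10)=(6 7 12 13 10)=[0, 1, 2, 3, 4, 5, 7, 12, 8, 9, 6, 11, 13, 10]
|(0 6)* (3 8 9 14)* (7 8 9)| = |(0 6)(3 9 14)(7 8)| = 6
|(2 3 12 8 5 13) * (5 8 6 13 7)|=10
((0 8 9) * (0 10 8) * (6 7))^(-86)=((6 7)(8 9 10))^(-86)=(8 9 10)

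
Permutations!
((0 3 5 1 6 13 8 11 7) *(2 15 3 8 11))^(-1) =((0 8 2 15 3 5 1 6 13 11 7))^(-1) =(0 7 11 13 6 1 5 3 15 2 8)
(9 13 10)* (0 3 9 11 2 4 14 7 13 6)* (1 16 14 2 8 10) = (0 3 9 6)(1 16 14 7 13)(2 4)(8 10 11) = [3, 16, 4, 9, 2, 5, 0, 13, 10, 6, 11, 8, 12, 1, 7, 15, 14]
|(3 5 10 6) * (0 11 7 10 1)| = 8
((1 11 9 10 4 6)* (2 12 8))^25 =((1 11 9 10 4 6)(2 12 8))^25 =(1 11 9 10 4 6)(2 12 8)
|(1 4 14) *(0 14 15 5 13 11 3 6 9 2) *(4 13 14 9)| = |(0 9 2)(1 13 11 3 6 4 15 5 14)| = 9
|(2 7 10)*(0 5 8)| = 3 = |(0 5 8)(2 7 10)|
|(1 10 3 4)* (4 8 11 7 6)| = 8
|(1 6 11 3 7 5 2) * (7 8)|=8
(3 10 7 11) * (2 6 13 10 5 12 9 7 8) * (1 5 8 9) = (1 5 12)(2 6 13 10 9 7 11 3 8) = [0, 5, 6, 8, 4, 12, 13, 11, 2, 7, 9, 3, 1, 10]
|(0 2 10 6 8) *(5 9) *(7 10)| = 6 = |(0 2 7 10 6 8)(5 9)|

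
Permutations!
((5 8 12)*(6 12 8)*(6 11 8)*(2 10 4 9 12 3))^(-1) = (2 3 6 8 11 5 12 9 4 10)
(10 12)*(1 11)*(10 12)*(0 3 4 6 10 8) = [3, 11, 2, 4, 6, 5, 10, 7, 0, 9, 8, 1, 12] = (12)(0 3 4 6 10 8)(1 11)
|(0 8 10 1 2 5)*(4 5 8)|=12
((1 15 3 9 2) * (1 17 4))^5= ((1 15 3 9 2 17 4))^5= (1 17 9 15 4 2 3)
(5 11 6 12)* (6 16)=(5 11 16 6 12)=[0, 1, 2, 3, 4, 11, 12, 7, 8, 9, 10, 16, 5, 13, 14, 15, 6]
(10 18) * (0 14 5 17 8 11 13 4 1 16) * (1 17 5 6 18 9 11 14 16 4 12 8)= [16, 4, 2, 3, 17, 5, 18, 7, 14, 11, 9, 13, 8, 12, 6, 15, 0, 1, 10]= (0 16)(1 4 17)(6 18 10 9 11 13 12 8 14)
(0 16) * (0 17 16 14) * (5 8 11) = (0 14)(5 8 11)(16 17) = [14, 1, 2, 3, 4, 8, 6, 7, 11, 9, 10, 5, 12, 13, 0, 15, 17, 16]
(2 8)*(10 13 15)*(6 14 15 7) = [0, 1, 8, 3, 4, 5, 14, 6, 2, 9, 13, 11, 12, 7, 15, 10] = (2 8)(6 14 15 10 13 7)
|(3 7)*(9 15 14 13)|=4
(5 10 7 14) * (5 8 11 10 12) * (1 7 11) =(1 7 14 8)(5 12)(10 11) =[0, 7, 2, 3, 4, 12, 6, 14, 1, 9, 11, 10, 5, 13, 8]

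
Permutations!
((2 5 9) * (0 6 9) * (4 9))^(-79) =(0 5 2 9 4 6)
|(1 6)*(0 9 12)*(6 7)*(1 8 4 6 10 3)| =12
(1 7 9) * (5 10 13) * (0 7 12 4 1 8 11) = [7, 12, 2, 3, 1, 10, 6, 9, 11, 8, 13, 0, 4, 5] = (0 7 9 8 11)(1 12 4)(5 10 13)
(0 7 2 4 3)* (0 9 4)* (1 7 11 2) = [11, 7, 0, 9, 3, 5, 6, 1, 8, 4, 10, 2] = (0 11 2)(1 7)(3 9 4)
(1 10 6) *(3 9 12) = [0, 10, 2, 9, 4, 5, 1, 7, 8, 12, 6, 11, 3] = (1 10 6)(3 9 12)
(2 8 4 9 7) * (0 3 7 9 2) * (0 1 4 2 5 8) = (9)(0 3 7 1 4 5 8 2) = [3, 4, 0, 7, 5, 8, 6, 1, 2, 9]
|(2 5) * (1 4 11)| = |(1 4 11)(2 5)| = 6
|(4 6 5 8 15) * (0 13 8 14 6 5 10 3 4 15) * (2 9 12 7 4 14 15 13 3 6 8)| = |(0 3 14 8)(2 9 12 7 4 5 15 13)(6 10)| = 8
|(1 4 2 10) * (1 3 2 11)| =3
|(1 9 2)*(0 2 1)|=2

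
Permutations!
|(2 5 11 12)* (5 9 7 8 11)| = |(2 9 7 8 11 12)| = 6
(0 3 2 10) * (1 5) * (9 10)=[3, 5, 9, 2, 4, 1, 6, 7, 8, 10, 0]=(0 3 2 9 10)(1 5)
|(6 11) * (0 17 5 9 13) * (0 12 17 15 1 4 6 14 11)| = |(0 15 1 4 6)(5 9 13 12 17)(11 14)| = 10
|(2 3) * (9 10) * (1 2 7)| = 4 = |(1 2 3 7)(9 10)|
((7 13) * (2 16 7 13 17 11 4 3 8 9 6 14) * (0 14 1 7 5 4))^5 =((0 14 2 16 5 4 3 8 9 6 1 7 17 11))^5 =(0 4 1 14 3 7 2 8 17 16 9 11 5 6)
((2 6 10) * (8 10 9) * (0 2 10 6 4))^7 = ((10)(0 2 4)(6 9 8))^7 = (10)(0 2 4)(6 9 8)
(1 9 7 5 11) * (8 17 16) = (1 9 7 5 11)(8 17 16) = [0, 9, 2, 3, 4, 11, 6, 5, 17, 7, 10, 1, 12, 13, 14, 15, 8, 16]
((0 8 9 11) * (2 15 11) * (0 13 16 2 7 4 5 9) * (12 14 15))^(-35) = (16)(0 8)(4 5 9 7)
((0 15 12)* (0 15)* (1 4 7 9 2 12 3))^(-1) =(1 3 15 12 2 9 7 4)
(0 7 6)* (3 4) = (0 7 6)(3 4) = [7, 1, 2, 4, 3, 5, 0, 6]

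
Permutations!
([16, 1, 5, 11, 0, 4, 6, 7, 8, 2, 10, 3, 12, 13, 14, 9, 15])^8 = (0 16 15 9 2 5 4)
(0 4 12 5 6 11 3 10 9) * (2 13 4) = (0 2 13 4 12 5 6 11 3 10 9) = [2, 1, 13, 10, 12, 6, 11, 7, 8, 0, 9, 3, 5, 4]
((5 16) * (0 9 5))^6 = ((0 9 5 16))^6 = (0 5)(9 16)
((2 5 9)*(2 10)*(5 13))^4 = ((2 13 5 9 10))^4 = (2 10 9 5 13)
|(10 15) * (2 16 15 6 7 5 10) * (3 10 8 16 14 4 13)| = 12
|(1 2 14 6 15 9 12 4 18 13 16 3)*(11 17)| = 12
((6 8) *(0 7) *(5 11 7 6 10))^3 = (0 10 7 8 11 6 5)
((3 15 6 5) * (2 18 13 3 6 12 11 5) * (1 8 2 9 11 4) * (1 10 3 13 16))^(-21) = (1 16 18 2 8)(3 10 4 12 15)(5 11 9 6)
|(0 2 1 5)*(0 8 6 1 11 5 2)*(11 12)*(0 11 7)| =9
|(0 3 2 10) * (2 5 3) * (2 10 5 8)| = |(0 10)(2 5 3 8)| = 4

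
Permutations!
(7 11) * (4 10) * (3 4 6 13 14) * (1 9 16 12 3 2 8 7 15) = (1 9 16 12 3 4 10 6 13 14 2 8 7 11 15) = [0, 9, 8, 4, 10, 5, 13, 11, 7, 16, 6, 15, 3, 14, 2, 1, 12]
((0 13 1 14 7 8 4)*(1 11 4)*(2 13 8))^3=((0 8 1 14 7 2 13 11 4))^3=(0 14 13)(1 2 4)(7 11 8)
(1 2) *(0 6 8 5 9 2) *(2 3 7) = (0 6 8 5 9 3 7 2 1) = [6, 0, 1, 7, 4, 9, 8, 2, 5, 3]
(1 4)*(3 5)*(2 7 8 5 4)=(1 2 7 8 5 3 4)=[0, 2, 7, 4, 1, 3, 6, 8, 5]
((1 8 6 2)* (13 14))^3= (1 2 6 8)(13 14)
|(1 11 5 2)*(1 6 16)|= |(1 11 5 2 6 16)|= 6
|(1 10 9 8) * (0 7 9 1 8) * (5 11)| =6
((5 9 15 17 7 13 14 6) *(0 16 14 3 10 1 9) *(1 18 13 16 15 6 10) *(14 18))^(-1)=(0 5 6 9 1 3 13 18 16 7 17 15)(10 14)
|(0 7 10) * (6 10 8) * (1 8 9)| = 7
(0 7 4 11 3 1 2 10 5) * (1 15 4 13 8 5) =(0 7 13 8 5)(1 2 10)(3 15 4 11) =[7, 2, 10, 15, 11, 0, 6, 13, 5, 9, 1, 3, 12, 8, 14, 4]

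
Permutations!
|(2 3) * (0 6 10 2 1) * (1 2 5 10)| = |(0 6 1)(2 3)(5 10)| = 6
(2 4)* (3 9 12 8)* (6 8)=(2 4)(3 9 12 6 8)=[0, 1, 4, 9, 2, 5, 8, 7, 3, 12, 10, 11, 6]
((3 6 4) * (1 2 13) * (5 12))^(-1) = (1 13 2)(3 4 6)(5 12)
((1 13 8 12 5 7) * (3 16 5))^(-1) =(1 7 5 16 3 12 8 13)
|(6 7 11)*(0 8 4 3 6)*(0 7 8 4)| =|(0 4 3 6 8)(7 11)| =10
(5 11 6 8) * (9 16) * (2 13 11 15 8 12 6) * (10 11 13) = (2 10 11)(5 15 8)(6 12)(9 16) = [0, 1, 10, 3, 4, 15, 12, 7, 5, 16, 11, 2, 6, 13, 14, 8, 9]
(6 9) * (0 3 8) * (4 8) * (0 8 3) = [0, 1, 2, 4, 3, 5, 9, 7, 8, 6] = (3 4)(6 9)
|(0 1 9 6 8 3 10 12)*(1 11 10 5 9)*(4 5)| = 12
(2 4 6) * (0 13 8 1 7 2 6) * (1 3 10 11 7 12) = [13, 12, 4, 10, 0, 5, 6, 2, 3, 9, 11, 7, 1, 8] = (0 13 8 3 10 11 7 2 4)(1 12)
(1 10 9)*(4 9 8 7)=(1 10 8 7 4 9)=[0, 10, 2, 3, 9, 5, 6, 4, 7, 1, 8]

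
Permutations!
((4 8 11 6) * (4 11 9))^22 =(11)(4 8 9)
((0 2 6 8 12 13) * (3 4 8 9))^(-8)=(0 2 6 9 3 4 8 12 13)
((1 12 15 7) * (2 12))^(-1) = (1 7 15 12 2)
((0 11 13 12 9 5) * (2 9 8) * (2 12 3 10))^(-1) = ((0 11 13 3 10 2 9 5)(8 12))^(-1) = (0 5 9 2 10 3 13 11)(8 12)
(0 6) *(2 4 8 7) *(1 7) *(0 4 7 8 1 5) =(0 6 4 1 8 5)(2 7) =[6, 8, 7, 3, 1, 0, 4, 2, 5]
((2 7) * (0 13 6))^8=(0 6 13)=((0 13 6)(2 7))^8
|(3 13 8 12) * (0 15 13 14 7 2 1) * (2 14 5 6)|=10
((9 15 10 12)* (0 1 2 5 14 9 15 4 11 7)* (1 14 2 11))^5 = (0 11 4 14 7 1 9)(2 5)(10 15 12)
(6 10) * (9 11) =(6 10)(9 11) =[0, 1, 2, 3, 4, 5, 10, 7, 8, 11, 6, 9]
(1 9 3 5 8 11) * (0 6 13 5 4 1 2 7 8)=[6, 9, 7, 4, 1, 0, 13, 8, 11, 3, 10, 2, 12, 5]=(0 6 13 5)(1 9 3 4)(2 7 8 11)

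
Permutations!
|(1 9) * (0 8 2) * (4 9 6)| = 12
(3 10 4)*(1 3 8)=[0, 3, 2, 10, 8, 5, 6, 7, 1, 9, 4]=(1 3 10 4 8)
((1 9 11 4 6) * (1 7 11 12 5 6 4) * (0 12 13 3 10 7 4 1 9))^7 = ((0 12 5 6 4 1)(3 10 7 11 9 13))^7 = (0 12 5 6 4 1)(3 10 7 11 9 13)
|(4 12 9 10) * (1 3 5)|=12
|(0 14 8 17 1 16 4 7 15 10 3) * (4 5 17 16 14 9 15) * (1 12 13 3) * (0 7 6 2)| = |(0 9 15 10 1 14 8 16 5 17 12 13 3 7 4 6 2)| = 17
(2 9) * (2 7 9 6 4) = (2 6 4)(7 9) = [0, 1, 6, 3, 2, 5, 4, 9, 8, 7]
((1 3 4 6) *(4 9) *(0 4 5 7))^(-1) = (0 7 5 9 3 1 6 4) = ((0 4 6 1 3 9 5 7))^(-1)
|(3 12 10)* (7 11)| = 6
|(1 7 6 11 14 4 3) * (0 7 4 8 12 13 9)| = |(0 7 6 11 14 8 12 13 9)(1 4 3)| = 9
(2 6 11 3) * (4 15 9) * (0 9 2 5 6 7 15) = (0 9 4)(2 7 15)(3 5 6 11) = [9, 1, 7, 5, 0, 6, 11, 15, 8, 4, 10, 3, 12, 13, 14, 2]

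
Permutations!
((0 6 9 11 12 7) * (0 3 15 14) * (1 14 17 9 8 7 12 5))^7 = (0 9 8 5 3 14 17 6 11 7 1 15)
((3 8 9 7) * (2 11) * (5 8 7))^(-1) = ((2 11)(3 7)(5 8 9))^(-1) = (2 11)(3 7)(5 9 8)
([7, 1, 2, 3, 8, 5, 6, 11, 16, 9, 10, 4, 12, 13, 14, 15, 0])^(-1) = (0 16 8 4 11 7)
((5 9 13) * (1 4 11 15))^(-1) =((1 4 11 15)(5 9 13))^(-1) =(1 15 11 4)(5 13 9)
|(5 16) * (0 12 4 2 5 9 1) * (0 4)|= |(0 12)(1 4 2 5 16 9)|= 6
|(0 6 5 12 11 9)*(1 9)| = |(0 6 5 12 11 1 9)| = 7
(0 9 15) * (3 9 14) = (0 14 3 9 15) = [14, 1, 2, 9, 4, 5, 6, 7, 8, 15, 10, 11, 12, 13, 3, 0]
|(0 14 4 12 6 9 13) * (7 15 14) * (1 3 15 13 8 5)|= |(0 7 13)(1 3 15 14 4 12 6 9 8 5)|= 30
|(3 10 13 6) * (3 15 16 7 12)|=|(3 10 13 6 15 16 7 12)|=8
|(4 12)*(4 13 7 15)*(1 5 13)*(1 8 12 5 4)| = 6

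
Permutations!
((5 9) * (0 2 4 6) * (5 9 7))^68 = ((9)(0 2 4 6)(5 7))^68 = (9)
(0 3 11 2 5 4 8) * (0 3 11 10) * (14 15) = (0 11 2 5 4 8 3 10)(14 15) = [11, 1, 5, 10, 8, 4, 6, 7, 3, 9, 0, 2, 12, 13, 15, 14]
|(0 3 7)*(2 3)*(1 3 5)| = |(0 2 5 1 3 7)| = 6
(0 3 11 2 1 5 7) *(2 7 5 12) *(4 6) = (0 3 11 7)(1 12 2)(4 6) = [3, 12, 1, 11, 6, 5, 4, 0, 8, 9, 10, 7, 2]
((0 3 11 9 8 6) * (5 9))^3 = (0 5 6 11 8 3 9)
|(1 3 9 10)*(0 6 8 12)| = |(0 6 8 12)(1 3 9 10)| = 4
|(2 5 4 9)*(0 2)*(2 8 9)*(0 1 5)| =7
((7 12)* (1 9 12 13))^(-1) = (1 13 7 12 9)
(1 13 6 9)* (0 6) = (0 6 9 1 13) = [6, 13, 2, 3, 4, 5, 9, 7, 8, 1, 10, 11, 12, 0]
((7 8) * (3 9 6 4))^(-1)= (3 4 6 9)(7 8)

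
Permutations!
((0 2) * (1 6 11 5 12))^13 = ((0 2)(1 6 11 5 12))^13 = (0 2)(1 5 6 12 11)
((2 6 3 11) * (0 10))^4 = (11)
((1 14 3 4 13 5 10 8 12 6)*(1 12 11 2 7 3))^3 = (1 14)(2 4 10)(3 5 11)(6 12)(7 13 8)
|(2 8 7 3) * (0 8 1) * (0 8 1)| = |(0 1 8 7 3 2)| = 6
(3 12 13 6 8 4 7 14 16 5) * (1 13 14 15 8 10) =(1 13 6 10)(3 12 14 16 5)(4 7 15 8) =[0, 13, 2, 12, 7, 3, 10, 15, 4, 9, 1, 11, 14, 6, 16, 8, 5]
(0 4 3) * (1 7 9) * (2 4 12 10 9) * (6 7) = (0 12 10 9 1 6 7 2 4 3) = [12, 6, 4, 0, 3, 5, 7, 2, 8, 1, 9, 11, 10]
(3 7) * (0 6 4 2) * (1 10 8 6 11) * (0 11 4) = (0 4 2 11 1 10 8 6)(3 7) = [4, 10, 11, 7, 2, 5, 0, 3, 6, 9, 8, 1]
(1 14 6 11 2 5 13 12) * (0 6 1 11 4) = (0 6 4)(1 14)(2 5 13 12 11) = [6, 14, 5, 3, 0, 13, 4, 7, 8, 9, 10, 2, 11, 12, 1]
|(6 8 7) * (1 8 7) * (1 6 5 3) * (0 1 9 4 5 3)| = 9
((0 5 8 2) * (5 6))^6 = ((0 6 5 8 2))^6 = (0 6 5 8 2)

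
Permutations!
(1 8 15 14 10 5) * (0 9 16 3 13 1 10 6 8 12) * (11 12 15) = (0 9 16 3 13 1 15 14 6 8 11 12)(5 10) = [9, 15, 2, 13, 4, 10, 8, 7, 11, 16, 5, 12, 0, 1, 6, 14, 3]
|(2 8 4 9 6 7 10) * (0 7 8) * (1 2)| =|(0 7 10 1 2)(4 9 6 8)| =20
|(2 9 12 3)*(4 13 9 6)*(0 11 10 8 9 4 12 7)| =12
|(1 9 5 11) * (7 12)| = |(1 9 5 11)(7 12)| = 4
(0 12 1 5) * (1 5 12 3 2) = (0 3 2 1 12 5) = [3, 12, 1, 2, 4, 0, 6, 7, 8, 9, 10, 11, 5]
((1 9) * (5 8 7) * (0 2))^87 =(0 2)(1 9)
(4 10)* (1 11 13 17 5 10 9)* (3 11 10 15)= (1 10 4 9)(3 11 13 17 5 15)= [0, 10, 2, 11, 9, 15, 6, 7, 8, 1, 4, 13, 12, 17, 14, 3, 16, 5]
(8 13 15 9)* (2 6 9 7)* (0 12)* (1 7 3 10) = (0 12)(1 7 2 6 9 8 13 15 3 10) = [12, 7, 6, 10, 4, 5, 9, 2, 13, 8, 1, 11, 0, 15, 14, 3]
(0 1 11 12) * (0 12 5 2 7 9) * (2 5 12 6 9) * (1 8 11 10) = (0 8 11 12 6 9)(1 10)(2 7) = [8, 10, 7, 3, 4, 5, 9, 2, 11, 0, 1, 12, 6]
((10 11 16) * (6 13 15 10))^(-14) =((6 13 15 10 11 16))^(-14) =(6 11 15)(10 13 16)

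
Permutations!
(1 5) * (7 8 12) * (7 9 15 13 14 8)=[0, 5, 2, 3, 4, 1, 6, 7, 12, 15, 10, 11, 9, 14, 8, 13]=(1 5)(8 12 9 15 13 14)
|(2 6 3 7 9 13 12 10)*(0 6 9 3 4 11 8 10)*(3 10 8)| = 11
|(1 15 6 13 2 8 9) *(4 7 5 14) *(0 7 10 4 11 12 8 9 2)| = 26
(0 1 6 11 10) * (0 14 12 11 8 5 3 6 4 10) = (0 1 4 10 14 12 11)(3 6 8 5) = [1, 4, 2, 6, 10, 3, 8, 7, 5, 9, 14, 0, 11, 13, 12]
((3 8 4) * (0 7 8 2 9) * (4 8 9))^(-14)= (0 7 9)(2 4 3)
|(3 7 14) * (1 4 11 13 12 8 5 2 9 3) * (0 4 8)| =40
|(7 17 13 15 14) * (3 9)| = |(3 9)(7 17 13 15 14)| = 10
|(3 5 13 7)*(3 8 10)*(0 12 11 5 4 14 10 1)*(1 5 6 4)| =36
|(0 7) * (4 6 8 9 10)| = 10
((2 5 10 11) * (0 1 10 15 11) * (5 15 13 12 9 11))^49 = ((0 1 10)(2 15 5 13 12 9 11))^49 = (15)(0 1 10)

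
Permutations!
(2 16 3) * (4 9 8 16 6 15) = (2 6 15 4 9 8 16 3) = [0, 1, 6, 2, 9, 5, 15, 7, 16, 8, 10, 11, 12, 13, 14, 4, 3]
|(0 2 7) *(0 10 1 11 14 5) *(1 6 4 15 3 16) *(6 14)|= |(0 2 7 10 14 5)(1 11 6 4 15 3 16)|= 42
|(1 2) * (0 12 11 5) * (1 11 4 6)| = |(0 12 4 6 1 2 11 5)| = 8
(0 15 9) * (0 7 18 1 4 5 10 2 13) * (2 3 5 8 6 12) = (0 15 9 7 18 1 4 8 6 12 2 13)(3 5 10) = [15, 4, 13, 5, 8, 10, 12, 18, 6, 7, 3, 11, 2, 0, 14, 9, 16, 17, 1]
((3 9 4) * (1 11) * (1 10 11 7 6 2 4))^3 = (1 2 9 6 3 7 4)(10 11)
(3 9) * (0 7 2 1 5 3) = [7, 5, 1, 9, 4, 3, 6, 2, 8, 0] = (0 7 2 1 5 3 9)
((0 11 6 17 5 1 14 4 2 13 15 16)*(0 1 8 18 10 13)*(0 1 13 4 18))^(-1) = (0 8 5 17 6 11)(1 2 4 10 18 14)(13 16 15)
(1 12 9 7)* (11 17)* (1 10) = (1 12 9 7 10)(11 17) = [0, 12, 2, 3, 4, 5, 6, 10, 8, 7, 1, 17, 9, 13, 14, 15, 16, 11]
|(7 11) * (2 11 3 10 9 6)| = |(2 11 7 3 10 9 6)| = 7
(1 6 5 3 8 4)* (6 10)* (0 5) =(0 5 3 8 4 1 10 6) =[5, 10, 2, 8, 1, 3, 0, 7, 4, 9, 6]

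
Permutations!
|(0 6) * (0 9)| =3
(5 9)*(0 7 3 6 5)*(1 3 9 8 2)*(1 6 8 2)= (0 7 9)(1 3 8)(2 6 5)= [7, 3, 6, 8, 4, 2, 5, 9, 1, 0]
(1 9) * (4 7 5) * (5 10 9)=(1 5 4 7 10 9)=[0, 5, 2, 3, 7, 4, 6, 10, 8, 1, 9]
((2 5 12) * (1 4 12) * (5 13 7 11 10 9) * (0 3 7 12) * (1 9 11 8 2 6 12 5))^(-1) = ((0 3 7 8 2 13 5 9 1 4)(6 12)(10 11))^(-1) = (0 4 1 9 5 13 2 8 7 3)(6 12)(10 11)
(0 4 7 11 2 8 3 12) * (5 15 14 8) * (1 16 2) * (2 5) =(0 4 7 11 1 16 5 15 14 8 3 12) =[4, 16, 2, 12, 7, 15, 6, 11, 3, 9, 10, 1, 0, 13, 8, 14, 5]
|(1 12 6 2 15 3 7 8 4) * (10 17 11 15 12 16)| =|(1 16 10 17 11 15 3 7 8 4)(2 12 6)| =30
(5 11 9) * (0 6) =(0 6)(5 11 9) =[6, 1, 2, 3, 4, 11, 0, 7, 8, 5, 10, 9]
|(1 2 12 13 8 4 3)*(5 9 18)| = 21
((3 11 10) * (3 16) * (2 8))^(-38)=(3 10)(11 16)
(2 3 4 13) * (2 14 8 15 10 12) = [0, 1, 3, 4, 13, 5, 6, 7, 15, 9, 12, 11, 2, 14, 8, 10] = (2 3 4 13 14 8 15 10 12)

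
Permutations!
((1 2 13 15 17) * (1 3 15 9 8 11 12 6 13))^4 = (3 15 17)(6 11 9)(8 13 12) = ((1 2)(3 15 17)(6 13 9 8 11 12))^4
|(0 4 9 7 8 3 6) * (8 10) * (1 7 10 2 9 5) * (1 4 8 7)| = |(0 8 3 6)(2 9 10 7)(4 5)| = 4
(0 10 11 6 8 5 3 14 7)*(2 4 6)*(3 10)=(0 3 14 7)(2 4 6 8 5 10 11)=[3, 1, 4, 14, 6, 10, 8, 0, 5, 9, 11, 2, 12, 13, 7]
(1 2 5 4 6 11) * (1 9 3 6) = [0, 2, 5, 6, 1, 4, 11, 7, 8, 3, 10, 9] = (1 2 5 4)(3 6 11 9)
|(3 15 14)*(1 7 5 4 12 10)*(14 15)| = |(15)(1 7 5 4 12 10)(3 14)| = 6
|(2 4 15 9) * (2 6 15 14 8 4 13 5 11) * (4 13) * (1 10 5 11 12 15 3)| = 24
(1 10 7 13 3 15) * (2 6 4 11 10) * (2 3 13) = (1 3 15)(2 6 4 11 10 7) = [0, 3, 6, 15, 11, 5, 4, 2, 8, 9, 7, 10, 12, 13, 14, 1]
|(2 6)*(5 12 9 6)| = 5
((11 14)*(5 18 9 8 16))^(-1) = (5 16 8 9 18)(11 14)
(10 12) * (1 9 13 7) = [0, 9, 2, 3, 4, 5, 6, 1, 8, 13, 12, 11, 10, 7] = (1 9 13 7)(10 12)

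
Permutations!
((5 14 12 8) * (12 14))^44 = (14)(5 8 12)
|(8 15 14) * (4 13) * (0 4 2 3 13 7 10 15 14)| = 30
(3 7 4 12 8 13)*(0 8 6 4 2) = (0 8 13 3 7 2)(4 12 6) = [8, 1, 0, 7, 12, 5, 4, 2, 13, 9, 10, 11, 6, 3]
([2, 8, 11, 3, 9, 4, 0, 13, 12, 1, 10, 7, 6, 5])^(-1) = [6, 9, 0, 3, 5, 13, 12, 11, 1, 4, 10, 2, 8, 7]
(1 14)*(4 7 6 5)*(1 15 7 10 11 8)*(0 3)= (0 3)(1 14 15 7 6 5 4 10 11 8)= [3, 14, 2, 0, 10, 4, 5, 6, 1, 9, 11, 8, 12, 13, 15, 7]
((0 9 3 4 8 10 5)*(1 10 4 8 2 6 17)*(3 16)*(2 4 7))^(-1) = ((0 9 16 3 8 7 2 6 17 1 10 5))^(-1) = (0 5 10 1 17 6 2 7 8 3 16 9)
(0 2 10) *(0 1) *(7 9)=(0 2 10 1)(7 9)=[2, 0, 10, 3, 4, 5, 6, 9, 8, 7, 1]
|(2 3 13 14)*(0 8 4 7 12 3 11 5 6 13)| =6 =|(0 8 4 7 12 3)(2 11 5 6 13 14)|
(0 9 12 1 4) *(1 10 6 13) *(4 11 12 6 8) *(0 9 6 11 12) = (0 6 13 1 12 10 8 4 9 11) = [6, 12, 2, 3, 9, 5, 13, 7, 4, 11, 8, 0, 10, 1]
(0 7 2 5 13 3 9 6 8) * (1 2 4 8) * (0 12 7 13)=[13, 2, 5, 9, 8, 0, 1, 4, 12, 6, 10, 11, 7, 3]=(0 13 3 9 6 1 2 5)(4 8 12 7)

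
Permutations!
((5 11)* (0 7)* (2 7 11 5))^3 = (0 7 2 11)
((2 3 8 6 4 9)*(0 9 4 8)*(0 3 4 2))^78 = (9)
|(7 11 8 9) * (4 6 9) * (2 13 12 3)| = 12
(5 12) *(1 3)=(1 3)(5 12)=[0, 3, 2, 1, 4, 12, 6, 7, 8, 9, 10, 11, 5]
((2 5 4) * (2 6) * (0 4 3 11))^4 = (0 5 4 3 6 11 2)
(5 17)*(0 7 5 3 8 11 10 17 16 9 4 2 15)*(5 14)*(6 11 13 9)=(0 7 14 5 16 6 11 10 17 3 8 13 9 4 2 15)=[7, 1, 15, 8, 2, 16, 11, 14, 13, 4, 17, 10, 12, 9, 5, 0, 6, 3]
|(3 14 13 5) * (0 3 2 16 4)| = |(0 3 14 13 5 2 16 4)| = 8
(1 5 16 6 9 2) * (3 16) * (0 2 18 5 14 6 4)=(0 2 1 14 6 9 18 5 3 16 4)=[2, 14, 1, 16, 0, 3, 9, 7, 8, 18, 10, 11, 12, 13, 6, 15, 4, 17, 5]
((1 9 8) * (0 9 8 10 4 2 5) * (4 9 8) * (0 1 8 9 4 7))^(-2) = (0 1 2 10)(4 9 7 5)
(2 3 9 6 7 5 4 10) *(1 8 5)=(1 8 5 4 10 2 3 9 6 7)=[0, 8, 3, 9, 10, 4, 7, 1, 5, 6, 2]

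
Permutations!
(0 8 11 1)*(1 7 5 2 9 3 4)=(0 8 11 7 5 2 9 3 4 1)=[8, 0, 9, 4, 1, 2, 6, 5, 11, 3, 10, 7]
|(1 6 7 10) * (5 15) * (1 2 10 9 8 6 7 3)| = |(1 7 9 8 6 3)(2 10)(5 15)| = 6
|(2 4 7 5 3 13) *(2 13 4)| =4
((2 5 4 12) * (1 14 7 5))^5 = (1 12 5 14 2 4 7) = ((1 14 7 5 4 12 2))^5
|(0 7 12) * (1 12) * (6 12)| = 5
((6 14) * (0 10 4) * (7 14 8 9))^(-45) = (14)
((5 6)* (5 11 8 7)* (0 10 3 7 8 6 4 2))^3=(0 7 2 3 4 10 5)(6 11)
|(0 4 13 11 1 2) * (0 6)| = |(0 4 13 11 1 2 6)| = 7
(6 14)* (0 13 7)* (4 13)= [4, 1, 2, 3, 13, 5, 14, 0, 8, 9, 10, 11, 12, 7, 6]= (0 4 13 7)(6 14)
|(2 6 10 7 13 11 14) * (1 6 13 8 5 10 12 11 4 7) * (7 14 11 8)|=|(1 6 12 8 5 10)(2 13 4 14)|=12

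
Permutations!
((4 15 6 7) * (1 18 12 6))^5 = (1 4 6 18 15 7 12)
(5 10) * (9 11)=(5 10)(9 11)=[0, 1, 2, 3, 4, 10, 6, 7, 8, 11, 5, 9]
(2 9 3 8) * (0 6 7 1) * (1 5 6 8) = (0 8 2 9 3 1)(5 6 7) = [8, 0, 9, 1, 4, 6, 7, 5, 2, 3]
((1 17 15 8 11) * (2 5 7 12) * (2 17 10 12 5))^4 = ((1 10 12 17 15 8 11)(5 7))^4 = (1 15 10 8 12 11 17)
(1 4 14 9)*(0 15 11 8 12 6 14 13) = (0 15 11 8 12 6 14 9 1 4 13) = [15, 4, 2, 3, 13, 5, 14, 7, 12, 1, 10, 8, 6, 0, 9, 11]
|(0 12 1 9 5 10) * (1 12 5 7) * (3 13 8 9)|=|(0 5 10)(1 3 13 8 9 7)|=6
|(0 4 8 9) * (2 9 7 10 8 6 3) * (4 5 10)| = |(0 5 10 8 7 4 6 3 2 9)| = 10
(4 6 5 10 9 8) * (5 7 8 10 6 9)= (4 9 10 5 6 7 8)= [0, 1, 2, 3, 9, 6, 7, 8, 4, 10, 5]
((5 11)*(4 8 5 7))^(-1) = ((4 8 5 11 7))^(-1) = (4 7 11 5 8)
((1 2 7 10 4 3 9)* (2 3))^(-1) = ((1 3 9)(2 7 10 4))^(-1) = (1 9 3)(2 4 10 7)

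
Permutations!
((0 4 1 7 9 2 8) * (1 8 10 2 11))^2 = ((0 4 8)(1 7 9 11)(2 10))^2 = (0 8 4)(1 9)(7 11)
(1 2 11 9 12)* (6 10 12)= (1 2 11 9 6 10 12)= [0, 2, 11, 3, 4, 5, 10, 7, 8, 6, 12, 9, 1]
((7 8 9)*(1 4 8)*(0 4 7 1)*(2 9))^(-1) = (0 7 1 9 2 8 4)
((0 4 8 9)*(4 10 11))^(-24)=(11)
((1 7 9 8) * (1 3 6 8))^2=((1 7 9)(3 6 8))^2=(1 9 7)(3 8 6)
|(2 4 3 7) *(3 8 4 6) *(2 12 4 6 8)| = 7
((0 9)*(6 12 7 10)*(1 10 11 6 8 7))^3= ((0 9)(1 10 8 7 11 6 12))^3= (0 9)(1 7 12 8 6 10 11)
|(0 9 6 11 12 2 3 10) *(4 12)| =|(0 9 6 11 4 12 2 3 10)| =9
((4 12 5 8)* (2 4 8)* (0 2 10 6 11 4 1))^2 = (0 1 2)(4 5 6)(10 11 12)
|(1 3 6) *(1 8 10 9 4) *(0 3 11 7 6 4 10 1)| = |(0 3 4)(1 11 7 6 8)(9 10)| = 30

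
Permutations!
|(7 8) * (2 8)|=3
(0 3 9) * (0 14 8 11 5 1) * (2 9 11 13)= (0 3 11 5 1)(2 9 14 8 13)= [3, 0, 9, 11, 4, 1, 6, 7, 13, 14, 10, 5, 12, 2, 8]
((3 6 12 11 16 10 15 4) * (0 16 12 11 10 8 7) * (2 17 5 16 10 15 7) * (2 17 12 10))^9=((0 2 12 15 4 3 6 11 10 7)(5 16 8 17))^9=(0 7 10 11 6 3 4 15 12 2)(5 16 8 17)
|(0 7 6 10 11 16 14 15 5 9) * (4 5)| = 11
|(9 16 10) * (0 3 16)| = |(0 3 16 10 9)| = 5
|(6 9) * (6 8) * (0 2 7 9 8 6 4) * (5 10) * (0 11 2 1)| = 14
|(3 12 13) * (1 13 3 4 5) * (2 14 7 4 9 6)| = |(1 13 9 6 2 14 7 4 5)(3 12)| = 18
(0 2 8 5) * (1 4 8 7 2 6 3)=(0 6 3 1 4 8 5)(2 7)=[6, 4, 7, 1, 8, 0, 3, 2, 5]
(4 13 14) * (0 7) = (0 7)(4 13 14) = [7, 1, 2, 3, 13, 5, 6, 0, 8, 9, 10, 11, 12, 14, 4]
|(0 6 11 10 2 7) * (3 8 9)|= |(0 6 11 10 2 7)(3 8 9)|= 6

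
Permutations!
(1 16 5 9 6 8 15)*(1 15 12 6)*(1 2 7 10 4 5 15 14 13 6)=(1 16 15 14 13 6 8 12)(2 7 10 4 5 9)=[0, 16, 7, 3, 5, 9, 8, 10, 12, 2, 4, 11, 1, 6, 13, 14, 15]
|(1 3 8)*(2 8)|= 4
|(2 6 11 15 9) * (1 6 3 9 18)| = 15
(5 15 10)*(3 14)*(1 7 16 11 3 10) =[0, 7, 2, 14, 4, 15, 6, 16, 8, 9, 5, 3, 12, 13, 10, 1, 11] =(1 7 16 11 3 14 10 5 15)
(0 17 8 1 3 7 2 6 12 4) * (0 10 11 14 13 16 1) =[17, 3, 6, 7, 10, 5, 12, 2, 0, 9, 11, 14, 4, 16, 13, 15, 1, 8] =(0 17 8)(1 3 7 2 6 12 4 10 11 14 13 16)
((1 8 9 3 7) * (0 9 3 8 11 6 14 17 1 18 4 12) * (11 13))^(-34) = ((0 9 8 3 7 18 4 12)(1 13 11 6 14 17))^(-34) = (0 4 7 8)(1 11 14)(3 9 12 18)(6 17 13)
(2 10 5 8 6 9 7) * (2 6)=[0, 1, 10, 3, 4, 8, 9, 6, 2, 7, 5]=(2 10 5 8)(6 9 7)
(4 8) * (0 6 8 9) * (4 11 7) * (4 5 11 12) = (0 6 8 12 4 9)(5 11 7) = [6, 1, 2, 3, 9, 11, 8, 5, 12, 0, 10, 7, 4]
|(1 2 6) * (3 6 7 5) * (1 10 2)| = |(2 7 5 3 6 10)| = 6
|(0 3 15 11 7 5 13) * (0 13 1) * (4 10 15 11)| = |(0 3 11 7 5 1)(4 10 15)| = 6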